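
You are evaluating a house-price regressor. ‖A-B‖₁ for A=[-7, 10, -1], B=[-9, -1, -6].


d = |-7+ 9| + |10+ 1| + |-1+ 6|
  = 2 + 11 + 5
  = 18

18


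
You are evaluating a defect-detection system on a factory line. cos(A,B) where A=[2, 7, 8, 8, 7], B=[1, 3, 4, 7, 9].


A·B = 2·1 + 7·3 + 8·4 + 8·7 + 7·9 = 174
‖A‖ = √230 = 15.1658, ‖B‖ = √156 = 12.49
cos = 174/(√230·√156) = 174/√35880 = 0.9186

0.9186


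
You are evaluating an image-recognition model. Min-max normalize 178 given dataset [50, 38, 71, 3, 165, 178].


min=3, max=178
(178-3)/(178-3) = 175/175 = 1.0

1.0


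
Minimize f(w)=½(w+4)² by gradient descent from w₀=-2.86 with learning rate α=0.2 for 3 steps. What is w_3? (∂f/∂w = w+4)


step 1: grad = -2.86+4 = 1.14; w = -2.86 - 0.2·(1.14) = -3.088
step 2: grad = -3.088+4 = 0.912; w = -3.088 - 0.2·(0.912) = -3.2704
step 3: grad = -3.2704+4 = 0.7296; w = -3.2704 - 0.2·(0.7296) = -3.41632

-3.41632


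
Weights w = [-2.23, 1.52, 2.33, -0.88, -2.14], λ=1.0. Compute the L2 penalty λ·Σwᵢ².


‖w‖₂² = (-2.23)² + (1.52)² + (2.33)² + (-0.88)² + (-2.14)²
     = 4.9729 + 2.3104 + 5.4289 + 0.7744 + 4.5796
     = 18.0662
λ·‖w‖₂² = 1.0·18.0662 = 18.0662

18.0662


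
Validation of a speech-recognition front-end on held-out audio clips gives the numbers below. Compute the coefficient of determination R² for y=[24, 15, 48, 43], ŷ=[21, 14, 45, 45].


ȳ = 32.5
SS_res = Σ(y-ŷ)² = 23
SS_tot = Σ(y-ȳ)² = 729
R² = 1 - SS_res/SS_tot = 1 - 0.0316 = 0.9684

0.9684


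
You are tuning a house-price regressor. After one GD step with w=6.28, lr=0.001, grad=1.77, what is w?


w_new = w - α·∇
= 6.28 - 0.001·1.77
= 6.28 - 0.00177
= 6.27823

6.27823


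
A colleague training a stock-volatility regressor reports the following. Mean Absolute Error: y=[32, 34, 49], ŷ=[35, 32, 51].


Absolute errors: |32-35|=3, |34-32|=2, |49-51|=2
Sum = 7
MAE = 7/3 = 7/3

7/3


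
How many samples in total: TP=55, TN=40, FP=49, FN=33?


Total = TP + TN + FP + FN
= 55 + 40 + 49 + 33
= 177
(Predicted positive: 104, predicted negative: 73)

177


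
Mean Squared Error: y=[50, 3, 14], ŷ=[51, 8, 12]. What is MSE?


Squared errors: (50-51)²=1, (3-8)²=25, (14-12)²=4
Sum = 30
MSE = 30/3 = 10

10


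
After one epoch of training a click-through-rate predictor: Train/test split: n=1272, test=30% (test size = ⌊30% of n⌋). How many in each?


Test = ⌊1272·30/100⌋ = 381
Train = 1272 - 381 = 891

Train: 891, Test: 381


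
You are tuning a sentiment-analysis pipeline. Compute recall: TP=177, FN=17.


Recall = TP/(TP+FN)
= 177/(177+17)
= 177/194 = 91.24%

91.24%


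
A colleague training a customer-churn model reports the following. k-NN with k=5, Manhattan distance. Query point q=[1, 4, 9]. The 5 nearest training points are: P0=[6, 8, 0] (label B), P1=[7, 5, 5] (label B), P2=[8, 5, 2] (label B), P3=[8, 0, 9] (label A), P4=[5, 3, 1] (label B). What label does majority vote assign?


d(q,P0) = 18  (label B)
d(q,P1) = 11  (label B)
d(q,P2) = 15  (label B)
d(q,P3) = 11  (label A)
d(q,P4) = 13  (label B)
Votes: A=1, B=4
Majority → B

B


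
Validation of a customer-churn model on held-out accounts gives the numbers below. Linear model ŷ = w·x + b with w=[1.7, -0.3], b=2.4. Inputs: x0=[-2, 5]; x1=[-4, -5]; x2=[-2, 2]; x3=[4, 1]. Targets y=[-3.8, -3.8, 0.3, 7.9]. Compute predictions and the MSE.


ŷ0 = (1.7)·(-2) + (-0.3)·(5) + 2.4 = -2.5
ŷ1 = (1.7)·(-4) + (-0.3)·(-5) + 2.4 = -2.9
ŷ2 = (1.7)·(-2) + (-0.3)·(2) + 2.4 = -1.6
ŷ3 = (1.7)·(4) + (-0.3)·(1) + 2.4 = 8.9
errors² = [1.69, 0.81, 3.61, 1.0]
MSE = 7.1100/4 = 1.7775

1.7775


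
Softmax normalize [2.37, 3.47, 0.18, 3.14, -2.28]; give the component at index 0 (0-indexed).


Exponentials: e^2.37=10.6974, e^3.47=32.1367, e^0.18=1.1972, e^3.14=23.1039, e^-2.28=0.1023
Sum = 67.2375
Softmax = [0.1591, 0.478, 0.0178, 0.3436, 0.0015]
p[0] = 10.6974/67.2375 = 0.1591

0.1591


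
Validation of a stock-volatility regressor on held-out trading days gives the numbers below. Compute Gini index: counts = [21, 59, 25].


Probabilities: [21/105, 59/105, 25/105] ≈ [0.2, 0.5619, 0.2381]
Σpᵢ² = (441 + 3481 + 625)/105² = 4547/11025
Gini = 1 - Σpᵢ² = 1 - 4547/11025 = 0.5876

0.5876


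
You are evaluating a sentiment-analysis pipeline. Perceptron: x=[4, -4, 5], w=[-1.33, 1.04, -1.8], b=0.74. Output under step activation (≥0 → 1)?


z = (4)·(-1.33) + (-4)·(1.04) + (5)·(-1.8) + 0.74
  = -17.74
step(z) = 0 (z<0)

0


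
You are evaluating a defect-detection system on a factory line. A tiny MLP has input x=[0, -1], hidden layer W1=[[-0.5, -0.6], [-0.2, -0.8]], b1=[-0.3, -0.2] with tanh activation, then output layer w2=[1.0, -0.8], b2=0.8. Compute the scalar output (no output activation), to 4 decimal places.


z1[0] = (-0.5)·(0) + (-0.6)·(-1) - 0.3 = 0.3
z1[1] = (-0.2)·(0) + (-0.8)·(-1) - 0.2 = 0.6
h = tanh(z1) = [0.2913, 0.537]
output = (1.0)·(0.2913) + (-0.8)·(0.537) + 0.8 = 0.6617

0.6617


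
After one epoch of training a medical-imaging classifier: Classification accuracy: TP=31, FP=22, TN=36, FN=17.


Accuracy = (TP+TN)/(TP+TN+FP+FN)
= (31+36)/(106)
= 67/106 = 63.21%

63.21%


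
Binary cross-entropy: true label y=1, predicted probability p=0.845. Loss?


BCE = -[y·ln(p) + (1-y)·ln(1-p)]
= -1·ln(0.845) - 0
= -ln(0.845) = 0.1684

0.1684


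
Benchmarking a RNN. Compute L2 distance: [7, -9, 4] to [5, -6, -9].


d = √((7-5)² + (-9+ 6)² + (4+ 9)²)
  = √(4 + 9 + 169)
  = √182 = 13.4907

13.4907


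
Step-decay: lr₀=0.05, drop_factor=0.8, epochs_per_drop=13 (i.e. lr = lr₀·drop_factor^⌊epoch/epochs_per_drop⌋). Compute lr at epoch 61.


n_drops = ⌊61/13⌋ = 4
lr = 0.05·0.8^4 = 0.05·0.4096 = 0.02048

0.02048


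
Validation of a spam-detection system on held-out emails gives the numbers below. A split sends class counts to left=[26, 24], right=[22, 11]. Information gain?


Parent = [48, 35], H_parent = 0.9822
H_left = 0.9988 (n=50), H_right = 0.9183 (n=33)
H_children = (50/83)·0.9988 + (33/83)·0.9183 = 0.9668
IG = 0.9822 - 0.9668 = 0.0154

0.0154


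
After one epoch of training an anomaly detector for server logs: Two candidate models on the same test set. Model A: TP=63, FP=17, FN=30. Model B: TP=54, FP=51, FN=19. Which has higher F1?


Model A: P=63/80=0.7875, R=63/93=0.6774, F1=2PR/(P+R)=2TP/(2TP+FP+FN)=126/173=0.7283
Model B: P=54/105=0.5143, R=54/73=0.7397, F1=2PR/(P+R)=2TP/(2TP+FP+FN)=108/178=0.6067
0.7283 > 0.6067 → Model A

Model A


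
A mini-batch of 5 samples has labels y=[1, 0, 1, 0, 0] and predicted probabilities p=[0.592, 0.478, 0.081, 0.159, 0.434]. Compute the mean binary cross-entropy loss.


L[0] = -ln(0.592) = 0.5242
L[1] = -ln(1-0.478) = -ln(0.522) = 0.6501
L[2] = -ln(0.081) = 2.5133
L[3] = -ln(1-0.159) = -ln(0.841) = 0.1732
L[4] = -ln(1-0.434) = -ln(0.566) = 0.5692
mean = (0.5242 + 0.6501 + 2.5133 + 0.1732 + 0.5692)/5 = 0.886

0.886


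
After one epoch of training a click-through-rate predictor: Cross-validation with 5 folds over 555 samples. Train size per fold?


Fold size = 555/5 = 111
Training per fold = 555 - 111 = 444

444


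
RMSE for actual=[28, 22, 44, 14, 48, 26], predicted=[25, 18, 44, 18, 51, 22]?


MSE = 66/6 = 11
RMSE = √(66/6) = 3.3166

3.3166


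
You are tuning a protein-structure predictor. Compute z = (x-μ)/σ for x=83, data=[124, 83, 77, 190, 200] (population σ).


μ = 134.8, σ = 51.8436
z = (83 - 134.8)/51.8436 = -0.9992

-0.9992


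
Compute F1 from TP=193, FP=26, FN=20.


Precision = 193/219 = 0.8813
Recall = 193/213 = 0.9061
F1 = 2·P·R/(P+R) = 2·TP/(2·TP+FP+FN) = 386/(386+26+20) = 386/432 = 0.8935

0.8935


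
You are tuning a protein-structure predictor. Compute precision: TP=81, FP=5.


Precision = TP/(TP+FP)
= 81/(81+5)
= 81/86 = 94.19%

94.19%


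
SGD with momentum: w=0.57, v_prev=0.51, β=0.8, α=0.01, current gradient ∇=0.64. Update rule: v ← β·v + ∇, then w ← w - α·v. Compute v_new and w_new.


v_new = 0.8·0.51 + 0.64 = 0.408 + 0.64 = 1.048
w_new = 0.57 - 0.01·1.048 = 0.57 - 0.01048 = 0.55952

v_new=1.048, w_new=0.55952


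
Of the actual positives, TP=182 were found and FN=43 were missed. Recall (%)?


Recall = TP/(TP+FN)
= 182/(182+43)
= 182/225 = 80.89%

80.89%


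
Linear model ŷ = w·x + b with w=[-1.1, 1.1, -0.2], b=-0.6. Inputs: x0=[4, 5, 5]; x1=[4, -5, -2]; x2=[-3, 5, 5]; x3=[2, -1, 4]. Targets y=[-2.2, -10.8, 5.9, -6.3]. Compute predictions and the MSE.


ŷ0 = (-1.1)·(4) + (1.1)·(5) + (-0.2)·(5) - 0.6 = -0.5
ŷ1 = (-1.1)·(4) + (1.1)·(-5) + (-0.2)·(-2) - 0.6 = -10.1
ŷ2 = (-1.1)·(-3) + (1.1)·(5) + (-0.2)·(5) - 0.6 = 7.2
ŷ3 = (-1.1)·(2) + (1.1)·(-1) + (-0.2)·(4) - 0.6 = -4.7
errors² = [2.89, 0.49, 1.69, 2.56]
MSE = 7.6300/4 = 1.9075

1.9075


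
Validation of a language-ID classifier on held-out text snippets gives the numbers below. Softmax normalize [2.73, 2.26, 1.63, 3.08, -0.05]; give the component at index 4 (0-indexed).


Exponentials: e^2.73=15.3329, e^2.26=9.5831, e^1.63=5.1039, e^3.08=21.7584, e^-0.05=0.9512
Sum = 52.7295
Softmax = [0.2908, 0.1817, 0.0968, 0.4126, 0.018]
p[4] = 0.9512/52.7295 = 0.018

0.018


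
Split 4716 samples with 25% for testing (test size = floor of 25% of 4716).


Test = ⌊4716·25/100⌋ = 1179
Train = 4716 - 1179 = 3537

Train: 3537, Test: 1179


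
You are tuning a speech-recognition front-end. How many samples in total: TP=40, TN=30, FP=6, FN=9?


Total = TP + TN + FP + FN
= 40 + 30 + 6 + 9
= 85
(Predicted positive: 46, predicted negative: 39)

85


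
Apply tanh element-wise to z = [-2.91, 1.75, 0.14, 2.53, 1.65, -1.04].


tanh(-2.91) = -0.9941
tanh(1.75) = 0.9414
tanh(0.14) = 0.1391
tanh(2.53) = 0.9874
tanh(1.65) = 0.9289
tanh(-1.04) = -0.7779
result = [-0.9941, 0.9414, 0.1391, 0.9874, 0.9289, -0.7779]

[-0.9941, 0.9414, 0.1391, 0.9874, 0.9289, -0.7779]


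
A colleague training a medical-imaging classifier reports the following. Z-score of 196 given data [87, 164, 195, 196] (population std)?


μ = 160.5, σ = 44.3424
z = (196 - 160.5)/44.3424 = 0.8006

0.8006


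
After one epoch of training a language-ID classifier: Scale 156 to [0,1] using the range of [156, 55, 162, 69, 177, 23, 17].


min=17, max=177
(156-17)/(177-17) = 139/160 = 0.8688

0.8688


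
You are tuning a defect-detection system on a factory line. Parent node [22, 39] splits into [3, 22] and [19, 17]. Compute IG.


Parent = [22, 39], H_parent = 0.9432
H_left = 0.5294 (n=25), H_right = 0.9978 (n=36)
H_children = (25/61)·0.5294 + (36/61)·0.9978 = 0.8058
IG = 0.9432 - 0.8058 = 0.1374

0.1374


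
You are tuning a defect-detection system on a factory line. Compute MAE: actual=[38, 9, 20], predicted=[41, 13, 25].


Absolute errors: |38-41|=3, |9-13|=4, |20-25|=5
Sum = 12
MAE = 12/3 = 4

4


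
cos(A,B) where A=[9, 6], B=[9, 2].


A·B = 9·9 + 6·2 = 93
‖A‖ = √117 = 10.8167, ‖B‖ = √85 = 9.2195
cos = 93/(√117·√85) = 93/√9945 = 0.9326

0.9326


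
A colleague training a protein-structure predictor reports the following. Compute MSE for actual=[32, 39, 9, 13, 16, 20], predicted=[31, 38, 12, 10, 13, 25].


Squared errors: (32-31)²=1, (39-38)²=1, (9-12)²=9, (13-10)²=9, (16-13)²=9, (20-25)²=25
Sum = 54
MSE = 54/6 = 9

9


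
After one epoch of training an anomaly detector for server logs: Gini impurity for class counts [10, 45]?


Probabilities: [10/55, 45/55] ≈ [0.1818, 0.8182]
Σpᵢ² = (100 + 2025)/55² = 2125/3025
Gini = 1 - Σpᵢ² = 1 - 2125/3025 = 0.2975

0.2975


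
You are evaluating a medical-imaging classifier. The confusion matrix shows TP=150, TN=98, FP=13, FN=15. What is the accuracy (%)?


Accuracy = (TP+TN)/(TP+TN+FP+FN)
= (150+98)/(276)
= 248/276 = 89.86%

89.86%


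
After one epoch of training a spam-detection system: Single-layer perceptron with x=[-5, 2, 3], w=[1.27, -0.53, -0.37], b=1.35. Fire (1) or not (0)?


z = (-5)·(1.27) + (2)·(-0.53) + (3)·(-0.37) + 1.35
  = -7.17
step(z) = 0 (z<0)

0


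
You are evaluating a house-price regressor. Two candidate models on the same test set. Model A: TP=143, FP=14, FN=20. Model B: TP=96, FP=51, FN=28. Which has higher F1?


Model A: P=143/157=0.9108, R=143/163=0.8773, F1=2PR/(P+R)=2TP/(2TP+FP+FN)=286/320=0.8938
Model B: P=96/147=0.6531, R=96/124=0.7742, F1=2PR/(P+R)=2TP/(2TP+FP+FN)=192/271=0.7085
0.8938 > 0.7085 → Model A

Model A


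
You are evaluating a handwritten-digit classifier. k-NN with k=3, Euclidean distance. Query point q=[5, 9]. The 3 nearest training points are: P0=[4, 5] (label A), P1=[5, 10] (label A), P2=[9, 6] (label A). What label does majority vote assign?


d(q,P0) = 4.1231  (label A)
d(q,P1) = 1.0  (label A)
d(q,P2) = 5.0  (label A)
Votes: A=3, B=0
Majority → A

A


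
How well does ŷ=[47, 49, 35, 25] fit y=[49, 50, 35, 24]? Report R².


ȳ = 39.5
SS_res = Σ(y-ŷ)² = 6
SS_tot = Σ(y-ȳ)² = 461
R² = 1 - SS_res/SS_tot = 1 - 0.013 = 0.987

0.987


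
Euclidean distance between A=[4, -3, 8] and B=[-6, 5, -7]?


d = √((4+ 6)² + (-3-5)² + (8+ 7)²)
  = √(100 + 64 + 225)
  = √389 = 19.7231

19.7231


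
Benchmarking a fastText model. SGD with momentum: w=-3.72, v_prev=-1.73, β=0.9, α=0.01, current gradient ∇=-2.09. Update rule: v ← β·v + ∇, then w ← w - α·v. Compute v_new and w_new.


v_new = 0.9·-1.73 - 2.09 = -1.557 - 2.09 = -3.647
w_new = -3.72 - 0.01·-3.647 = -3.72 + 0.03647 = -3.68353

v_new=-3.647, w_new=-3.68353


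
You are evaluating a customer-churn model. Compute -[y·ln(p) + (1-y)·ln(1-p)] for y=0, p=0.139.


BCE = -[y·ln(p) + (1-y)·ln(1-p)]
= -0 - 1·ln(1-0.139)
= -ln(0.861) = 0.1497

0.1497


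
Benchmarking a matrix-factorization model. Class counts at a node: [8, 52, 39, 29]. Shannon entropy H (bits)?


Probabilities: [8/128, 52/128, 39/128, 29/128] ≈ [0.0625, 0.4062, 0.3047, 0.2266]
H = -((8/128)·log₂(8/128) + (52/128)·log₂(52/128) + (39/128)·log₂(39/128) + (29/128)·log₂(29/128))
  = 1.7857 bits

1.7857 bits


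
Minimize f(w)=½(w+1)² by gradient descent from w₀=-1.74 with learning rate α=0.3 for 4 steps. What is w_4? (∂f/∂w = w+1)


step 1: grad = -1.74+1 = -0.74; w = -1.74 - 0.3·(-0.74) = -1.518
step 2: grad = -1.518+1 = -0.518; w = -1.518 - 0.3·(-0.518) = -1.3626
step 3: grad = -1.3626+1 = -0.3626; w = -1.3626 - 0.3·(-0.3626) = -1.25382
step 4: grad = -1.25382+1 = -0.25382; w = -1.25382 - 0.3·(-0.25382) = -1.177674

-1.177674


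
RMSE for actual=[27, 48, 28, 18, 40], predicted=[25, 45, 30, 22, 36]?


MSE = 49/5 = 9.8
RMSE = √(49/5) = 3.1305

3.1305


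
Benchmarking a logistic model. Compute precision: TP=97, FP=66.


Precision = TP/(TP+FP)
= 97/(97+66)
= 97/163 = 59.51%

59.51%


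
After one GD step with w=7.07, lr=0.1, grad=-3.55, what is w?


w_new = w - α·∇
= 7.07 - 0.1·-3.55
= 7.07 + 0.355
= 7.425

7.425


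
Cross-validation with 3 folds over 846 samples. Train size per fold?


Fold size = 846/3 = 282
Training per fold = 846 - 282 = 564

564


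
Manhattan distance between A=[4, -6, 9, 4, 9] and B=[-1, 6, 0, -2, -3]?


d = |4+ 1| + |-6-6| + |9-0| + |4+ 2| + |9+ 3|
  = 5 + 12 + 9 + 6 + 12
  = 44

44


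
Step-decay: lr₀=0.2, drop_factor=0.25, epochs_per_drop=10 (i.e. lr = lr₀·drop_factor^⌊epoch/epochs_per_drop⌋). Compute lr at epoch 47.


n_drops = ⌊47/10⌋ = 4
lr = 0.2·0.25^4 = 0.2·0.00390625 = 0.00078125

0.00078125


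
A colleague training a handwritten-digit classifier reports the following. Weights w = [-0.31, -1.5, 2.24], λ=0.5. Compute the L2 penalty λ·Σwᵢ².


‖w‖₂² = (-0.31)² + (-1.5)² + (2.24)²
     = 0.0961 + 2.25 + 5.0176
     = 7.3637
λ·‖w‖₂² = 0.5·7.3637 = 3.68185

3.68185


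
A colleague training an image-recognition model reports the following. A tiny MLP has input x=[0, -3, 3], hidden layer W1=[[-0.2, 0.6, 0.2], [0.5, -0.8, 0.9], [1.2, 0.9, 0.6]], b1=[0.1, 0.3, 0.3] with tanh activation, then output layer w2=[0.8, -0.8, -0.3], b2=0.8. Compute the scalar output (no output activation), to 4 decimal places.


z1[0] = (-0.2)·(0) + (0.6)·(-3) + (0.2)·(3) + 0.1 = -1.1
z1[1] = (0.5)·(0) + (-0.8)·(-3) + (0.9)·(3) + 0.3 = 5.4
z1[2] = (1.2)·(0) + (0.9)·(-3) + (0.6)·(3) + 0.3 = -0.6
h = tanh(z1) = [-0.8005, 1.0, -0.537]
output = (0.8)·(-0.8005) + (-0.8)·(1.0) + (-0.3)·(-0.537) + 0.8 = -0.4793

-0.4793


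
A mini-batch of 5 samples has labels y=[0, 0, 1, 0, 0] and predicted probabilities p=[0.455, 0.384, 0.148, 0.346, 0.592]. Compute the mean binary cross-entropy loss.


L[0] = -ln(1-0.455) = -ln(0.545) = 0.607
L[1] = -ln(1-0.384) = -ln(0.616) = 0.4845
L[2] = -ln(0.148) = 1.9105
L[3] = -ln(1-0.346) = -ln(0.654) = 0.4246
L[4] = -ln(1-0.592) = -ln(0.408) = 0.8965
mean = (0.607 + 0.4845 + 1.9105 + 0.4246 + 0.8965)/5 = 0.8646

0.8646


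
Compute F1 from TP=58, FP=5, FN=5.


Precision = 58/63 = 0.9206
Recall = 58/63 = 0.9206
F1 = 2·P·R/(P+R) = 2·TP/(2·TP+FP+FN) = 116/(116+5+5) = 116/126 = 0.9206

0.9206


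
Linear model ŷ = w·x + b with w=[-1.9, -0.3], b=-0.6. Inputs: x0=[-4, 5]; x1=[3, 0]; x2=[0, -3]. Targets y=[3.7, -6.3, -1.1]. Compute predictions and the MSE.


ŷ0 = (-1.9)·(-4) + (-0.3)·(5) - 0.6 = 5.5
ŷ1 = (-1.9)·(3) + (-0.3)·(0) - 0.6 = -6.3
ŷ2 = (-1.9)·(0) + (-0.3)·(-3) - 0.6 = 0.3
errors² = [3.24, 0.0, 1.96]
MSE = 5.2000/3 = 1.7333

1.7333


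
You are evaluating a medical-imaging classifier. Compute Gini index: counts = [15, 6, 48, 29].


Probabilities: [15/98, 6/98, 48/98, 29/98] ≈ [0.1531, 0.0612, 0.4898, 0.2959]
Σpᵢ² = (225 + 36 + 2304 + 841)/98² = 3406/9604
Gini = 1 - Σpᵢ² = 1 - 3406/9604 = 0.6454

0.6454


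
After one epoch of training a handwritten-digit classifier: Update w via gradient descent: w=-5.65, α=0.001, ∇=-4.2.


w_new = w - α·∇
= -5.65 - 0.001·-4.2
= -5.65 + 0.0042
= -5.6458

-5.6458


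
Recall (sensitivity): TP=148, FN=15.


Recall = TP/(TP+FN)
= 148/(148+15)
= 148/163 = 90.8%

90.8%


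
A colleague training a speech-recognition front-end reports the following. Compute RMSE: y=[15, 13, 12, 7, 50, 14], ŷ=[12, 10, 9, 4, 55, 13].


MSE = 62/6 = 10.3333
RMSE = √(62/6) = 3.2146

3.2146


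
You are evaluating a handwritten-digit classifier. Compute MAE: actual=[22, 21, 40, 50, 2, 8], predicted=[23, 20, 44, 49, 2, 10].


Absolute errors: |22-23|=1, |21-20|=1, |40-44|=4, |50-49|=1, |2-2|=0, |8-10|=2
Sum = 9
MAE = 9/6 = 3/2

3/2


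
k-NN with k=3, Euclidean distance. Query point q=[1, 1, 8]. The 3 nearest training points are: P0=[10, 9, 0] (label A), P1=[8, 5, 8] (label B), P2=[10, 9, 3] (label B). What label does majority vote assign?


d(q,P0) = 14.4568  (label A)
d(q,P1) = 8.0623  (label B)
d(q,P2) = 13.0384  (label B)
Votes: A=1, B=2
Majority → B

B


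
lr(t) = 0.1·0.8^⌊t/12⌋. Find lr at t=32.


n_drops = ⌊32/12⌋ = 2
lr = 0.1·0.8^2 = 0.1·0.64 = 0.064

0.064


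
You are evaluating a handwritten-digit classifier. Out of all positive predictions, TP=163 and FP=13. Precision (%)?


Precision = TP/(TP+FP)
= 163/(163+13)
= 163/176 = 92.61%

92.61%


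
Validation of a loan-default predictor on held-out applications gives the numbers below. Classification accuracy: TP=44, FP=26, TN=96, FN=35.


Accuracy = (TP+TN)/(TP+TN+FP+FN)
= (44+96)/(201)
= 140/201 = 69.65%

69.65%


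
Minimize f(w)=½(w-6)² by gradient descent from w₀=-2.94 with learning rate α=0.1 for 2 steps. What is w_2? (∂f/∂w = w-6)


step 1: grad = -2.94-6 = -8.94; w = -2.94 - 0.1·(-8.94) = -2.046
step 2: grad = -2.046-6 = -8.046; w = -2.046 - 0.1·(-8.046) = -1.2414

-1.2414


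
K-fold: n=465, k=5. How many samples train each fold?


Fold size = 465/5 = 93
Training per fold = 465 - 93 = 372

372


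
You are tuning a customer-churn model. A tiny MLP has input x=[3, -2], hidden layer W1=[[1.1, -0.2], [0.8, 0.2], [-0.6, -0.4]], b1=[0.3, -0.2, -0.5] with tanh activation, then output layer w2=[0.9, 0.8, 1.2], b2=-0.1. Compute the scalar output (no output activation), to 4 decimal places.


z1[0] = (1.1)·(3) + (-0.2)·(-2) + 0.3 = 4.0
z1[1] = (0.8)·(3) + (0.2)·(-2) - 0.2 = 1.8
z1[2] = (-0.6)·(3) + (-0.4)·(-2) - 0.5 = -1.5
h = tanh(z1) = [0.9993, 0.9468, -0.9051]
output = (0.9)·(0.9993) + (0.8)·(0.9468) + (1.2)·(-0.9051) - 0.1 = 0.4707

0.4707


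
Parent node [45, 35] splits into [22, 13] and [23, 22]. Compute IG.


Parent = [45, 35], H_parent = 0.9887
H_left = 0.9518 (n=35), H_right = 0.9996 (n=45)
H_children = (35/80)·0.9518 + (45/80)·0.9996 = 0.9787
IG = 0.9887 - 0.9787 = 0.01

0.01


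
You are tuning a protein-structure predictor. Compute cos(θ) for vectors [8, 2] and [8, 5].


A·B = 8·8 + 2·5 = 74
‖A‖ = √68 = 8.2462, ‖B‖ = √89 = 9.434
cos = 74/(√68·√89) = 74/√6052 = 0.9512

0.9512


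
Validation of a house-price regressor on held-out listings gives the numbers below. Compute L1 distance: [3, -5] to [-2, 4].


d = |3+ 2| + |-5-4|
  = 5 + 9
  = 14

14


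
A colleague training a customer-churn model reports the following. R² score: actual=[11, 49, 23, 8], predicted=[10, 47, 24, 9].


ȳ = 22.75
SS_res = Σ(y-ŷ)² = 7
SS_tot = Σ(y-ȳ)² = 1044.75
R² = 1 - SS_res/SS_tot = 1 - 0.0067 = 0.9933

0.9933


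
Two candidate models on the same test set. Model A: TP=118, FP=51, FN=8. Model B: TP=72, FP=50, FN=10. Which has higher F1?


Model A: P=118/169=0.6982, R=118/126=0.9365, F1=2PR/(P+R)=2TP/(2TP+FP+FN)=236/295=0.8
Model B: P=72/122=0.5902, R=72/82=0.878, F1=2PR/(P+R)=2TP/(2TP+FP+FN)=144/204=0.7059
0.8 > 0.7059 → Model A

Model A


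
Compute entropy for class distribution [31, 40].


Probabilities: [31/71, 40/71] ≈ [0.4366, 0.5634]
H = -((31/71)·log₂(31/71) + (40/71)·log₂(40/71))
  = 0.9884 bits

0.9884 bits


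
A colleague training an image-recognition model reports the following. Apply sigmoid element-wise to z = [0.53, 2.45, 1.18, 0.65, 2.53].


σ(0.53) = 1/(1+e^-0.53) = 0.6295
σ(2.45) = 1/(1+e^-2.45) = 0.9206
σ(1.18) = 1/(1+e^-1.18) = 0.7649
σ(0.65) = 1/(1+e^-0.65) = 0.657
σ(2.53) = 1/(1+e^-2.53) = 0.9262
result = [0.6295, 0.9206, 0.7649, 0.657, 0.9262]

[0.6295, 0.9206, 0.7649, 0.657, 0.9262]


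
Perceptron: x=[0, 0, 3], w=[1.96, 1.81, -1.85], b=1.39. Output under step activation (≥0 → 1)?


z = (0)·(1.96) + (0)·(1.81) + (3)·(-1.85) + 1.39
  = -4.16
step(z) = 0 (z<0)

0


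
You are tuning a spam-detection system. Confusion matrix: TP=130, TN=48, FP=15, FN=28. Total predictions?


Total = TP + TN + FP + FN
= 130 + 48 + 15 + 28
= 221
(Predicted positive: 145, predicted negative: 76)

221


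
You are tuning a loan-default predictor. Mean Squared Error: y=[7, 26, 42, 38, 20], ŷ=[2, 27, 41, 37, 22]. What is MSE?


Squared errors: (7-2)²=25, (26-27)²=1, (42-41)²=1, (38-37)²=1, (20-22)²=4
Sum = 32
MSE = 32/5 = 32/5

32/5


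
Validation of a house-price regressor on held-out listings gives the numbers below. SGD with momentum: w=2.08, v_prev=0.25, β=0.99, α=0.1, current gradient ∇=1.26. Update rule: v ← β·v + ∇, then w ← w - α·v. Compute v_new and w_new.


v_new = 0.99·0.25 + 1.26 = 0.2475 + 1.26 = 1.5075
w_new = 2.08 - 0.1·1.5075 = 2.08 - 0.15075 = 1.92925

v_new=1.5075, w_new=1.92925


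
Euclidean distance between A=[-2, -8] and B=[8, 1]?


d = √((-2-8)² + (-8-1)²)
  = √(100 + 81)
  = √181 = 13.4536

13.4536


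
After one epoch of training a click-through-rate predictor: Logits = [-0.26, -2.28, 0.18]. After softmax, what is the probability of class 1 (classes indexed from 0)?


Exponentials: e^-0.26=0.7711, e^-2.28=0.1023, e^0.18=1.1972
Sum = 2.0706
Softmax = [0.3724, 0.0494, 0.5782]
p[1] = 0.1023/2.0706 = 0.0494

0.0494


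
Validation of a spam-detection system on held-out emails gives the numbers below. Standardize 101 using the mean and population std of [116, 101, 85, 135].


μ = 109.25, σ = 18.4713
z = (101 - 109.25)/18.4713 = -0.4466

-0.4466


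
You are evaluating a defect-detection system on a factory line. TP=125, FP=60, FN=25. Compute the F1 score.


Precision = 125/185 = 0.6757
Recall = 125/150 = 0.8333
F1 = 2·P·R/(P+R) = 2·TP/(2·TP+FP+FN) = 250/(250+60+25) = 250/335 = 0.7463

0.7463


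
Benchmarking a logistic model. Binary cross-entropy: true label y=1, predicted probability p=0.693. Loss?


BCE = -[y·ln(p) + (1-y)·ln(1-p)]
= -1·ln(0.693) - 0
= -ln(0.693) = 0.3667

0.3667


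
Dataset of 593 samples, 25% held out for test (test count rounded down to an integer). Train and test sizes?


Test = ⌊593·25/100⌋ = 148
Train = 593 - 148 = 445

Train: 445, Test: 148


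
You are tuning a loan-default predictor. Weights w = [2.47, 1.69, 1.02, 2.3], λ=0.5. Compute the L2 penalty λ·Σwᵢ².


‖w‖₂² = (2.47)² + (1.69)² + (1.02)² + (2.3)²
     = 6.1009 + 2.8561 + 1.0404 + 5.29
     = 15.2874
λ·‖w‖₂² = 0.5·15.2874 = 7.6437

7.6437


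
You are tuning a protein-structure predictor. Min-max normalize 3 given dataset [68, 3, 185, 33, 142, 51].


min=3, max=185
(3-3)/(185-3) = 0/182 = 0.0

0.0


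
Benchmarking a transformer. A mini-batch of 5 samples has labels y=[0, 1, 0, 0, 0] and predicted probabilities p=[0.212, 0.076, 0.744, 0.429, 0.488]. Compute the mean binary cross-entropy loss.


L[0] = -ln(1-0.212) = -ln(0.788) = 0.2383
L[1] = -ln(0.076) = 2.577
L[2] = -ln(1-0.744) = -ln(0.256) = 1.3626
L[3] = -ln(1-0.429) = -ln(0.571) = 0.5604
L[4] = -ln(1-0.488) = -ln(0.512) = 0.6694
mean = (0.2383 + 2.577 + 1.3626 + 0.5604 + 0.6694)/5 = 1.0815

1.0815


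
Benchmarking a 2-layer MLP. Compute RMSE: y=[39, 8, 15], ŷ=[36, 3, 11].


MSE = 50/3 = 16.6667
RMSE = √(50/3) = 4.0825

4.0825


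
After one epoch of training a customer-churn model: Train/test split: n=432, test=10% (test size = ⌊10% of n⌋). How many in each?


Test = ⌊432·10/100⌋ = 43
Train = 432 - 43 = 389

Train: 389, Test: 43


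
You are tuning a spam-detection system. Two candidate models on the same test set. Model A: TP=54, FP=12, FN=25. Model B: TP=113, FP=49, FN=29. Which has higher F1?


Model A: P=54/66=0.8182, R=54/79=0.6835, F1=2PR/(P+R)=2TP/(2TP+FP+FN)=108/145=0.7448
Model B: P=113/162=0.6975, R=113/142=0.7958, F1=2PR/(P+R)=2TP/(2TP+FP+FN)=226/304=0.7434
0.7448 > 0.7434 → Model A

Model A


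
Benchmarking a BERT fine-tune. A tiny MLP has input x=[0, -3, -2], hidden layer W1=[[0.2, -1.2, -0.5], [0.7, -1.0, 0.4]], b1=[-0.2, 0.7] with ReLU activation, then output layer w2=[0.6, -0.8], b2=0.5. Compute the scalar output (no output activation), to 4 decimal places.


z1[0] = (0.2)·(0) + (-1.2)·(-3) + (-0.5)·(-2) - 0.2 = 4.4
z1[1] = (0.7)·(0) + (-1.0)·(-3) + (0.4)·(-2) + 0.7 = 2.9
h = ReLU(z1) = [4.4, 2.9]
output = (0.6)·(4.4) + (-0.8)·(2.9) + 0.5 = 0.82

0.82


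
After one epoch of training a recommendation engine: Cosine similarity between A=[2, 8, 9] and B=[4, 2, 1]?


A·B = 2·4 + 8·2 + 9·1 = 33
‖A‖ = √149 = 12.2066, ‖B‖ = √21 = 4.5826
cos = 33/(√149·√21) = 33/√3129 = 0.5899

0.5899


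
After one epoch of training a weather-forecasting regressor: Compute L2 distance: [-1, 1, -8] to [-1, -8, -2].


d = √((-1+ 1)² + (1+ 8)² + (-8+ 2)²)
  = √(0 + 81 + 36)
  = √117 = 10.8167

10.8167


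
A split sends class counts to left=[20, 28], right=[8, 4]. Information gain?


Parent = [28, 32], H_parent = 0.9968
H_left = 0.9799 (n=48), H_right = 0.9183 (n=12)
H_children = (48/60)·0.9799 + (12/60)·0.9183 = 0.9676
IG = 0.9968 - 0.9676 = 0.0292

0.0292


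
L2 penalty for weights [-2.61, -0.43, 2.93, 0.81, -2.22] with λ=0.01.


‖w‖₂² = (-2.61)² + (-0.43)² + (2.93)² + (0.81)² + (-2.22)²
     = 6.8121 + 0.1849 + 8.5849 + 0.6561 + 4.9284
     = 21.1664
λ·‖w‖₂² = 0.01·21.1664 = 0.211664

0.211664


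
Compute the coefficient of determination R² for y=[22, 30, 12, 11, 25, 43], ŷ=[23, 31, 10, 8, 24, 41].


ȳ = 23.8333
SS_res = Σ(y-ŷ)² = 20
SS_tot = Σ(y-ȳ)² = 714.83
R² = 1 - SS_res/SS_tot = 1 - 0.028 = 0.972

0.972


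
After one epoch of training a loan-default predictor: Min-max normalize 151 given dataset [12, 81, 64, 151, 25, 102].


min=12, max=151
(151-12)/(151-12) = 139/139 = 1.0

1.0


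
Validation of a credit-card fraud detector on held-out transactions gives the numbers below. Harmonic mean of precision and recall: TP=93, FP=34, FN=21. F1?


Precision = 93/127 = 0.7323
Recall = 93/114 = 0.8158
F1 = 2·P·R/(P+R) = 2·TP/(2·TP+FP+FN) = 186/(186+34+21) = 186/241 = 0.7718

0.7718


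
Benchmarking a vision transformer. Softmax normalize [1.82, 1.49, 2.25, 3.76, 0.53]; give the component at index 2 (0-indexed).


Exponentials: e^1.82=6.1719, e^1.49=4.4371, e^2.25=9.4877, e^3.76=42.9484, e^0.53=1.6989
Sum = 64.744
Softmax = [0.0953, 0.0685, 0.1465, 0.6634, 0.0262]
p[2] = 9.4877/64.744 = 0.1465

0.1465


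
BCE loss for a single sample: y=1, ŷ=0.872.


BCE = -[y·ln(p) + (1-y)·ln(1-p)]
= -1·ln(0.872) - 0
= -ln(0.872) = 0.137

0.137


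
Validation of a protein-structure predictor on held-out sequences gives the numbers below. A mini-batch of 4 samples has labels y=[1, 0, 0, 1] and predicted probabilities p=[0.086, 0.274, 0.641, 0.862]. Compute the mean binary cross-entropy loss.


L[0] = -ln(0.086) = 2.4534
L[1] = -ln(1-0.274) = -ln(0.726) = 0.3202
L[2] = -ln(1-0.641) = -ln(0.359) = 1.0244
L[3] = -ln(0.862) = 0.1485
mean = (2.4534 + 0.3202 + 1.0244 + 0.1485)/4 = 0.9866

0.9866


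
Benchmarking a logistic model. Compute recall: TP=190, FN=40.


Recall = TP/(TP+FN)
= 190/(190+40)
= 190/230 = 82.61%

82.61%


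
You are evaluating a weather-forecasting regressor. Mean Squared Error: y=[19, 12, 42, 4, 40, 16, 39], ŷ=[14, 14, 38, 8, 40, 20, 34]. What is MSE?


Squared errors: (19-14)²=25, (12-14)²=4, (42-38)²=16, (4-8)²=16, (40-40)²=0, (16-20)²=16, (39-34)²=25
Sum = 102
MSE = 102/7 = 102/7

102/7


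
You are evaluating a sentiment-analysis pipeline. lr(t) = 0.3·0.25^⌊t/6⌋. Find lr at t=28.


n_drops = ⌊28/6⌋ = 4
lr = 0.3·0.25^4 = 0.3·0.00390625 = 0.001171875

0.001171875


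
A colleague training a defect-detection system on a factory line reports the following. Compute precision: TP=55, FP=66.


Precision = TP/(TP+FP)
= 55/(55+66)
= 55/121 = 45.45%

45.45%


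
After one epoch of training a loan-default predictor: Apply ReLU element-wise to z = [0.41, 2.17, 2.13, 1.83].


ReLU(0.41) = max(0, 0.41) = 0.41
ReLU(2.17) = max(0, 2.17) = 2.17
ReLU(2.13) = max(0, 2.13) = 2.13
ReLU(1.83) = max(0, 1.83) = 1.83
result = [0.41, 2.17, 2.13, 1.83]

[0.41, 2.17, 2.13, 1.83]


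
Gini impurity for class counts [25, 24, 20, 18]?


Probabilities: [25/87, 24/87, 20/87, 18/87] ≈ [0.2874, 0.2759, 0.2299, 0.2069]
Σpᵢ² = (625 + 576 + 400 + 324)/87² = 1925/7569
Gini = 1 - Σpᵢ² = 1 - 1925/7569 = 0.7457

0.7457


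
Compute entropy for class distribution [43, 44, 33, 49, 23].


Probabilities: [43/192, 44/192, 33/192, 49/192, 23/192] ≈ [0.224, 0.2292, 0.1719, 0.2552, 0.1198]
H = -((43/192)·log₂(43/192) + (44/192)·log₂(44/192) + (33/192)·log₂(33/192) + (49/192)·log₂(49/192) + (23/192)·log₂(23/192))
  = 2.2768 bits

2.2768 bits


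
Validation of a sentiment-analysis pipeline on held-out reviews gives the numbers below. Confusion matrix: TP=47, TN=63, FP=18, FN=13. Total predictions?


Total = TP + TN + FP + FN
= 47 + 63 + 18 + 13
= 141
(Predicted positive: 65, predicted negative: 76)

141


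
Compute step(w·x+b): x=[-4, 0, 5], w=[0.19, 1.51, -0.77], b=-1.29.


z = (-4)·(0.19) + (0)·(1.51) + (5)·(-0.77) - 1.29
  = -5.9
step(z) = 0 (z<0)

0


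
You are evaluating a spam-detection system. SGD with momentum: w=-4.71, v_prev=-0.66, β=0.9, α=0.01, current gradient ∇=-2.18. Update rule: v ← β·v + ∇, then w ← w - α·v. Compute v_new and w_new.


v_new = 0.9·-0.66 - 2.18 = -0.594 - 2.18 = -2.774
w_new = -4.71 - 0.01·-2.774 = -4.71 + 0.02774 = -4.68226

v_new=-2.774, w_new=-4.68226


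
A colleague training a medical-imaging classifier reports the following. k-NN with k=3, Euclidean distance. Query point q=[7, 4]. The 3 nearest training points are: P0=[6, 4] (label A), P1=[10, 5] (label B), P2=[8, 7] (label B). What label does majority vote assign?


d(q,P0) = 1.0  (label A)
d(q,P1) = 3.1623  (label B)
d(q,P2) = 3.1623  (label B)
Votes: A=1, B=2
Majority → B

B


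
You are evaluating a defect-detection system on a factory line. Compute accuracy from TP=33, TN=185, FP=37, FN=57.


Accuracy = (TP+TN)/(TP+TN+FP+FN)
= (33+185)/(312)
= 218/312 = 69.87%

69.87%


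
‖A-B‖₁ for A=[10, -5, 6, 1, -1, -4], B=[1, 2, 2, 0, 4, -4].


d = |10-1| + |-5-2| + |6-2| + |1-0| + |-1-4| + |-4+ 4|
  = 9 + 7 + 4 + 1 + 5 + 0
  = 26

26


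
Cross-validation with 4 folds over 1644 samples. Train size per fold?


Fold size = 1644/4 = 411
Training per fold = 1644 - 411 = 1233

1233


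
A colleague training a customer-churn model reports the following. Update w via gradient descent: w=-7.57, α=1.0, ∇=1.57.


w_new = w - α·∇
= -7.57 - 1.0·1.57
= -7.57 - 1.57
= -9.14

-9.14


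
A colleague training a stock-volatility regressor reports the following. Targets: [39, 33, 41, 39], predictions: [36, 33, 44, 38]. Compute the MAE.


Absolute errors: |39-36|=3, |33-33|=0, |41-44|=3, |39-38|=1
Sum = 7
MAE = 7/4 = 7/4

7/4


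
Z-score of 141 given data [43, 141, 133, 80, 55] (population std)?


μ = 90.4, σ = 39.958
z = (141 - 90.4)/39.958 = 1.2663

1.2663


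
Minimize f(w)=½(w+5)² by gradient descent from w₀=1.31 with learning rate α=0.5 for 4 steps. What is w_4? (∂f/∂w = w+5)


step 1: grad = 1.31+5 = 6.31; w = 1.31 - 0.5·(6.31) = -1.845
step 2: grad = -1.845+5 = 3.155; w = -1.845 - 0.5·(3.155) = -3.4225
step 3: grad = -3.4225+5 = 1.5775; w = -3.4225 - 0.5·(1.5775) = -4.21125
step 4: grad = -4.21125+5 = 0.78875; w = -4.21125 - 0.5·(0.78875) = -4.605625

-4.605625


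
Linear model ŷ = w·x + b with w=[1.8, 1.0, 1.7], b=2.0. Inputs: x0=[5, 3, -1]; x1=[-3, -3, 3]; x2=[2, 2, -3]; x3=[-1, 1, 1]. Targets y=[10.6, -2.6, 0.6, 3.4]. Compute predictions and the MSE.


ŷ0 = (1.8)·(5) + (1.0)·(3) + (1.7)·(-1) + 2.0 = 12.3
ŷ1 = (1.8)·(-3) + (1.0)·(-3) + (1.7)·(3) + 2.0 = -1.3
ŷ2 = (1.8)·(2) + (1.0)·(2) + (1.7)·(-3) + 2.0 = 2.5
ŷ3 = (1.8)·(-1) + (1.0)·(1) + (1.7)·(1) + 2.0 = 2.9
errors² = [2.89, 1.69, 3.61, 0.25]
MSE = 8.4400/4 = 2.11

2.11


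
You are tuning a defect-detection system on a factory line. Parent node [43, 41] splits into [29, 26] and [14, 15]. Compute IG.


Parent = [43, 41], H_parent = 0.9996
H_left = 0.9979 (n=55), H_right = 0.9991 (n=29)
H_children = (55/84)·0.9979 + (29/84)·0.9991 = 0.9983
IG = 0.9996 - 0.9983 = 0.0013

0.0013


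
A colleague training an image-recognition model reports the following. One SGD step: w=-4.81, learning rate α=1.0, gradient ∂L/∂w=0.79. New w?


w_new = w - α·∇
= -4.81 - 1.0·0.79
= -4.81 - 0.79
= -5.6

-5.6


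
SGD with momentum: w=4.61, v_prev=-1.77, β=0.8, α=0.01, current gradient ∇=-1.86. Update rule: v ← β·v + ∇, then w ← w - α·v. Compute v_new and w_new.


v_new = 0.8·-1.77 - 1.86 = -1.416 - 1.86 = -3.276
w_new = 4.61 - 0.01·-3.276 = 4.61 + 0.03276 = 4.64276

v_new=-3.276, w_new=4.64276


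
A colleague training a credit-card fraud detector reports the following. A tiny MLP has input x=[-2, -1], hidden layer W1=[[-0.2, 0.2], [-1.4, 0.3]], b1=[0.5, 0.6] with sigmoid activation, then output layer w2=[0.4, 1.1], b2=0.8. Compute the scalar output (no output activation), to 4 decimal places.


z1[0] = (-0.2)·(-2) + (0.2)·(-1) + 0.5 = 0.7
z1[1] = (-1.4)·(-2) + (0.3)·(-1) + 0.6 = 3.1
h = sigmoid(z1) = [0.6682, 0.9569]
output = (0.4)·(0.6682) + (1.1)·(0.9569) + 0.8 = 2.1199

2.1199


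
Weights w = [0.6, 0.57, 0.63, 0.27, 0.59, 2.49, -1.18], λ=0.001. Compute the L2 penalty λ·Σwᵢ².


‖w‖₂² = (0.6)² + (0.57)² + (0.63)² + (0.27)² + (0.59)² + (2.49)² + (-1.18)²
     = 0.36 + 0.3249 + 0.3969 + 0.0729 + 0.3481 + 6.2001 + 1.3924
     = 9.0953
λ·‖w‖₂² = 0.001·9.0953 = 0.009095

0.009095


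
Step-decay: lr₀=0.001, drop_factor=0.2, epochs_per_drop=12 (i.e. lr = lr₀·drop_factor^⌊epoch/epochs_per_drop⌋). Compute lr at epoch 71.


n_drops = ⌊71/12⌋ = 5
lr = 0.001·0.2^5 = 0.001·0.00032 = 0.00000032

0.00000032


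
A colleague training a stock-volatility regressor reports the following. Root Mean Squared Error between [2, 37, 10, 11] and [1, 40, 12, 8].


MSE = 23/4 = 5.75
RMSE = √(23/4) = 2.3979

2.3979


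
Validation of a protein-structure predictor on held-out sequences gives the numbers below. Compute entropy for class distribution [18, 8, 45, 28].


Probabilities: [18/99, 8/99, 45/99, 28/99] ≈ [0.1818, 0.0808, 0.4545, 0.2828]
H = -((18/99)·log₂(18/99) + (8/99)·log₂(8/99) + (45/99)·log₂(45/99) + (28/99)·log₂(28/99))
  = 1.7728 bits

1.7728 bits


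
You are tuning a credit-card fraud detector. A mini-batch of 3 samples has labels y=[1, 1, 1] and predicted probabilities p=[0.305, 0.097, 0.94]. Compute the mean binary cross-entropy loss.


L[0] = -ln(0.305) = 1.1874
L[1] = -ln(0.097) = 2.333
L[2] = -ln(0.94) = 0.0619
mean = (1.1874 + 2.333 + 0.0619)/3 = 1.1941

1.1941


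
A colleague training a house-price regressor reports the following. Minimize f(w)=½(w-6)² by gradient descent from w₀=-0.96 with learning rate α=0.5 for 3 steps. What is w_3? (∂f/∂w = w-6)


step 1: grad = -0.96-6 = -6.96; w = -0.96 - 0.5·(-6.96) = 2.52
step 2: grad = 2.52-6 = -3.48; w = 2.52 - 0.5·(-3.48) = 4.26
step 3: grad = 4.26-6 = -1.74; w = 4.26 - 0.5·(-1.74) = 5.13

5.13


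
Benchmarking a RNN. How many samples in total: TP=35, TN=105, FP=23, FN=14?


Total = TP + TN + FP + FN
= 35 + 105 + 23 + 14
= 177
(Predicted positive: 58, predicted negative: 119)

177


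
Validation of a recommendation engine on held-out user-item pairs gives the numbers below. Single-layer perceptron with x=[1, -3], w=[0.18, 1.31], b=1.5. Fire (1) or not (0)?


z = (1)·(0.18) + (-3)·(1.31) + 1.5
  = -2.25
step(z) = 0 (z<0)

0


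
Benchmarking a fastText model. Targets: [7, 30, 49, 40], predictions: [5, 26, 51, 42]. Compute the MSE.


Squared errors: (7-5)²=4, (30-26)²=16, (49-51)²=4, (40-42)²=4
Sum = 28
MSE = 28/4 = 7

7


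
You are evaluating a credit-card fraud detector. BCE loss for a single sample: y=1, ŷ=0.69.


BCE = -[y·ln(p) + (1-y)·ln(1-p)]
= -1·ln(0.69) - 0
= -ln(0.69) = 0.3711

0.3711


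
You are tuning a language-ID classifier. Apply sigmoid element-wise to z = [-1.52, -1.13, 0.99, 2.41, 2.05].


σ(-1.52) = 1/(1+e^1.52) = 0.1795
σ(-1.13) = 1/(1+e^1.13) = 0.2442
σ(0.99) = 1/(1+e^-0.99) = 0.7291
σ(2.41) = 1/(1+e^-2.41) = 0.9176
σ(2.05) = 1/(1+e^-2.05) = 0.8859
result = [0.1795, 0.2442, 0.7291, 0.9176, 0.8859]

[0.1795, 0.2442, 0.7291, 0.9176, 0.8859]


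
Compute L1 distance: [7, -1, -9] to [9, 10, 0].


d = |7-9| + |-1-10| + |-9-0|
  = 2 + 11 + 9
  = 22

22


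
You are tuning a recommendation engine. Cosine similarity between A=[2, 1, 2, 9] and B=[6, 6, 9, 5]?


A·B = 2·6 + 1·6 + 2·9 + 9·5 = 81
‖A‖ = √90 = 9.4868, ‖B‖ = √178 = 13.3417
cos = 81/(√90·√178) = 81/√16020 = 0.64

0.64


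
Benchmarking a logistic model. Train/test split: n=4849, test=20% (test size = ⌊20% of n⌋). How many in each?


Test = ⌊4849·20/100⌋ = 969
Train = 4849 - 969 = 3880

Train: 3880, Test: 969


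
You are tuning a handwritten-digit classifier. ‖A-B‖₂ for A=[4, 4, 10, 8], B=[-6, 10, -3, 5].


d = √((4+ 6)² + (4-10)² + (10+ 3)² + (8-5)²)
  = √(100 + 36 + 169 + 9)
  = √314 = 17.72

17.72
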